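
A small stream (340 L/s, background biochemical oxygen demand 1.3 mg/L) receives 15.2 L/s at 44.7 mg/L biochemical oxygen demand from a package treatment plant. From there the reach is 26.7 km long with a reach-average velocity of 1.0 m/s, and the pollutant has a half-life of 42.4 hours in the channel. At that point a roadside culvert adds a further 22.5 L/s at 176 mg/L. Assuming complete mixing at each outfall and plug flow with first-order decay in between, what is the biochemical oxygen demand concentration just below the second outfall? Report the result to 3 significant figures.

13.1 mg/L

Mass balance: C = (340.0·1.300 + 15.20·44.70) / 355.2 = 1121/355.2 = 3.157 mg/L; combined flow 355.2 L/s.
Travel time t = 26.7·1000 / 1.0 = 26700 s = 7.417 h.
Half-life 42.4 h → k = ln 2 / 42.4 = 0.01635 h⁻¹ = 0.3923 d⁻¹.
First-order decay: C = 3.157·exp(−k·t) = 3.157·0.8858 = 2.797 mg/L.
At the second outfall, C = (355.2·2.797 + 22.50·176.0) / (355.2 + 22.50) = 13.11 mg/L.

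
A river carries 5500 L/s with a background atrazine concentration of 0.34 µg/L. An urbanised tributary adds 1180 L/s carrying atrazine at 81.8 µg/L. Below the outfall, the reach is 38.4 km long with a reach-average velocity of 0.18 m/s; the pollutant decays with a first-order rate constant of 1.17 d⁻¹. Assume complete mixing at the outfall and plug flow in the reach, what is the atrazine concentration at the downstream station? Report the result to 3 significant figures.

After mixing, C = (5500·0.3400 + 1180·81.80) / 6680 = 98390/6680 = 14.73 µg/L.
Travel time t = 38.4·1000 / 0.18 = 213300 s = 59.26 h.
After decay, C = 14.73 × e^(−kt) = 14.73 × 0.05564 = 0.8195 µg/L.

0.820 µg/L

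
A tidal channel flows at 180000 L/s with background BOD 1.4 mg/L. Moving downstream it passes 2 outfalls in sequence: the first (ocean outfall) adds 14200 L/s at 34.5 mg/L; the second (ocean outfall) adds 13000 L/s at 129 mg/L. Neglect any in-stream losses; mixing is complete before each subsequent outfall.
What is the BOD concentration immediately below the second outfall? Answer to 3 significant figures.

Outfall 1: combined Q = 194200 L/s; C = (180000·1.400 + 14200·34.50)/194200 = 3.820 mg/L.
Outfall 2: combined Q = 207200 L/s; C = (194200·3.820 + 13000·129.0)/207200 = 11.67 mg/L.

11.7 mg/L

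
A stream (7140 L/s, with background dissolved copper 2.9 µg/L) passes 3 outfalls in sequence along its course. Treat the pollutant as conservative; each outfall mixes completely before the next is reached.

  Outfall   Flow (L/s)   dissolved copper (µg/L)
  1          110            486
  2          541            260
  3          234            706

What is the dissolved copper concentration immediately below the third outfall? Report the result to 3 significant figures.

47.4 µg/L

After outfall 1: Q = 7140 + 110.0 = 7250 L/s; C = (7140·2.900 + 110.0·486.0)/7250 = 10.23 µg/L.
After outfall 2: Q = 7250 + 541.0 = 7791 L/s; C = (7250·10.23 + 541.0·260.0)/7791 = 27.57 µg/L.
After outfall 3: Q = 7791 + 234.0 = 8025 L/s; C = (7791·27.57 + 234.0·706.0)/8025 = 47.36 µg/L.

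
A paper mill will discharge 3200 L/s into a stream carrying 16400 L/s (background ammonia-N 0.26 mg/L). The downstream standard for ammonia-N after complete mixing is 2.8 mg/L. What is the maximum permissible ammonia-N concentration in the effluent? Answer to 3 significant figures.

15.8 mg/L

At the limit, (Qr·Cr + Qe·Cₑ)/(Qr + Qe) = 2.8:
Cₑ = (19600·2.8 − 16400·0.2600) / 3200 = 15.82 mg/L.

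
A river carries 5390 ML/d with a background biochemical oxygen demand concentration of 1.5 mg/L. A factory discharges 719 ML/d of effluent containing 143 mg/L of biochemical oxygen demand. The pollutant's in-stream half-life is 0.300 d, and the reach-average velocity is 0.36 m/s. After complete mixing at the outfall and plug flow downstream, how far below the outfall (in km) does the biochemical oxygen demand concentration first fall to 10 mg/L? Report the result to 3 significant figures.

8.03 km

Mixed concentration C = ΣQC/ΣQ = (5390·1.500 + 719.0·143.0) / 6109 = 110900/6109 = 18.15 mg/L.
Half-life 0.300 d → k = ln 2 / 0.300 = 2.310 d⁻¹.
Set 18.15·exp(−k·t) = 10 → t = ln(18.15/10)/k = 22300 s = 6.194 h.
Distance = v·t = 0.36·22300 = 8027 m = 8.027 km.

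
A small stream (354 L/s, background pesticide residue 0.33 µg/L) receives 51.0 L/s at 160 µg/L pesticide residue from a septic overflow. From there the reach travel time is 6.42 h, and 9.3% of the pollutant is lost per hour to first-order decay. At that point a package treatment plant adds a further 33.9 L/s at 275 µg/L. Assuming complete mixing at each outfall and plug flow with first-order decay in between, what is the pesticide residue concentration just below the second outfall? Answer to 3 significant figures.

31.3 µg/L

Flow-weighted average: C = (354.0·0.3300 + 51.00·160.0) / 405.0 = 8277/405.0 = 20.44 µg/L; combined flow 405.0 L/s.
9.3%/h lost → k = −ln(1 − 0.093) = 0.09761 h⁻¹.
After decay, C = 20.44 × e^(−kt) = 20.44 × 0.5344 = 10.92 µg/L.
Second outfall: C = (405.0·10.92 + 33.90·275.0)/438.9 = 31.32 µg/L.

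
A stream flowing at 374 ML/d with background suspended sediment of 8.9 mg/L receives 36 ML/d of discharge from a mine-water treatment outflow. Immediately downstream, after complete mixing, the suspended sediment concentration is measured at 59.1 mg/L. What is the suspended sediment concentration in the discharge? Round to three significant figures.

581 mg/L

Mass balance: 374.0·8.900 + 36.00·Cₑ = 410.0·59.10
→ Cₑ = (410.0·59.10 − 374.0·8.900) / 36.00 = 580.6 mg/L.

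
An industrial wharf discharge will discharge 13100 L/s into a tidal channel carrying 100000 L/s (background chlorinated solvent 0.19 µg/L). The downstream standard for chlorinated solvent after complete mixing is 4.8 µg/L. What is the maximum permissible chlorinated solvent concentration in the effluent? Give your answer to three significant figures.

40.0 µg/L

At the limit, (Qr·Cr + Qe·Cₑ)/(Qr + Qe) = 4.8:
Cₑ = (113100·4.8 − 100000·0.1900) / 13100 = 39.99 µg/L.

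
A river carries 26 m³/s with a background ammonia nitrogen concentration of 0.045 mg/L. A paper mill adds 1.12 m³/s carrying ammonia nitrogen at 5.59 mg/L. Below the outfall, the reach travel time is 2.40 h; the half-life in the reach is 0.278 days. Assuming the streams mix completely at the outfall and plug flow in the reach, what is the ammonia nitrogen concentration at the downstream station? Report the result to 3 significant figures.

Conservation of mass: C = (26.00·0.04500 + 1.120·5.590) / 27.12 = 7.431/27.12 = 0.2740 mg/L.
Half-life 0.278 d → k = ln 2 / 0.278 = 2.493 d⁻¹.
Applying C = C₀e^(−kt): 0.2740 × 0.7793 = 0.2135 mg/L.

0.214 mg/L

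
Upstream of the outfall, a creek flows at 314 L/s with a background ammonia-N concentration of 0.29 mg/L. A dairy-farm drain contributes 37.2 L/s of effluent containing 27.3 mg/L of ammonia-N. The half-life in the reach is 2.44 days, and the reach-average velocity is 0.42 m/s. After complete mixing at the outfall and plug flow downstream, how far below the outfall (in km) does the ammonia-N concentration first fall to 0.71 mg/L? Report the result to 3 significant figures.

190 km

Mass balance: C = (314.0·0.2900 + 37.20·27.30) / 351.2 = 1107/351.2 = 3.151 mg/L.
Half-life 2.44 d → k = ln 2 / 2.44 = 0.2841 d⁻¹.
Set 3.151·exp(−k·t) = 0.71 → t = ln(3.151/0.71)/k = 453200 s = 125.9 h.
Distance = v·t = 0.42·453200 = 190400 m = 190.4 km.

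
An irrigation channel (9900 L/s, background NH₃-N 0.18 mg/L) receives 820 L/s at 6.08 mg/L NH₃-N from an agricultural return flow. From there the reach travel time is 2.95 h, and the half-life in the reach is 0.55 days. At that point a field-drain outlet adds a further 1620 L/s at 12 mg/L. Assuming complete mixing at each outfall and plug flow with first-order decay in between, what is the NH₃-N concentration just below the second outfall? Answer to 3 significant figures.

2.05 mg/L

Conservation of mass: C = (9900·0.1800 + 820.0·6.080) / 10720 = 6768/10720 = 0.6313 mg/L; combined flow 10720 L/s.
Half-life 0.55 d → k = ln 2 / 0.55 = 1.260 d⁻¹.
Decay over the reach: 0.6313·exp(−kt) = 0.6313·0.8565 = 0.5407 mg/L.
Second outfall: C = (10720·0.5407 + 1620·12.00)/12340 = 2.045 mg/L.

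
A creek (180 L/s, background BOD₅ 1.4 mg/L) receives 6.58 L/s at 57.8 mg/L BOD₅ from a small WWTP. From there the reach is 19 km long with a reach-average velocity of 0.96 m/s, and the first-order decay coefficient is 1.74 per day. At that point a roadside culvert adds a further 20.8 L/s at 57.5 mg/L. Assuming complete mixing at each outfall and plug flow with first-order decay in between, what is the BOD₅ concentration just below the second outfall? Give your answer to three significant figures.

7.81 mg/L

Flow-weighted average: C = (180.0·1.400 + 6.580·57.80) / 186.6 = 632.3/186.6 = 3.389 mg/L; combined flow 186.6 L/s.
Travel time t = 19·1000 / 0.96 = 19790 s = 5.498 h.
First-order decay: C = 3.389·exp(−k·t) = 3.389·0.6713 = 2.275 mg/L.
Second outfall: C = (186.6·2.275 + 20.80·57.50)/207.4 = 7.814 mg/L.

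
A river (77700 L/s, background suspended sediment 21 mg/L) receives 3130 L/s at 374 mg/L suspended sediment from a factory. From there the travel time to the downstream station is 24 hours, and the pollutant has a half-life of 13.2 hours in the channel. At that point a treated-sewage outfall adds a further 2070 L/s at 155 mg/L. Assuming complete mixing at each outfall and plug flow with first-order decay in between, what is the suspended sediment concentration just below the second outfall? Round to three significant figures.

Conservation of mass: C = (77700·21.00 + 3130·374.0) / 80830 = 2802000/80830 = 34.67 mg/L; combined flow 80830 L/s.
Half-life 13.2 h → k = ln 2 / 13.2 = 0.05251 h⁻¹ = 1.260 d⁻¹.
Applying C = C₀e^(−kt): 34.67 × 0.2836 = 9.831 mg/L.
Second outfall: C = (80830·9.831 + 2070·155.0)/82900 = 13.46 mg/L.

13.5 mg/L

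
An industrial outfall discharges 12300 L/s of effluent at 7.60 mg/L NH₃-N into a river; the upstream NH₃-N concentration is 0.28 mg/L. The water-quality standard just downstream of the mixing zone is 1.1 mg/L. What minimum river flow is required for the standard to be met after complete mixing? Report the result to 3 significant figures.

Set C_mix = 1.1: (Q·0.2800 + 12300·7.600) / (Q + 12300) = 1.1
→ Q = 12300·(7.600 − 1.1)/(1.1 − 0.2800) = 97500 L/s.

97500 L/s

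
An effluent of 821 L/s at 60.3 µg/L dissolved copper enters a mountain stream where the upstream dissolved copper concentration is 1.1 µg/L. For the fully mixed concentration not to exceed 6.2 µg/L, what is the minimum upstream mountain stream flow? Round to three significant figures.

Set C_mix = 6.2: (Q·1.100 + 821.0·60.30) / (Q + 821.0) = 6.2
→ Q = 821.0·(60.30 − 6.2)/(6.2 − 1.100) = 8709 L/s.

8710 L/s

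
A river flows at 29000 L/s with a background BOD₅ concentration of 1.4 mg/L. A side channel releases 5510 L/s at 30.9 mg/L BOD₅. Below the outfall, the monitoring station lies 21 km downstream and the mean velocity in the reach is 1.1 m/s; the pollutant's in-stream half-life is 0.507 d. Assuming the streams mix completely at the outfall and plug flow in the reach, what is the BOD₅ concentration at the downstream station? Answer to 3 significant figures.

4.52 mg/L

Mixed concentration C = ΣQC/ΣQ = (29000·1.400 + 5510·30.90) / 34510 = 210900/34510 = 6.110 mg/L.
Travel time t = 21·1000 / 1.1 = 19090 s = 5.303 h.
Half-life 0.507 d → k = ln 2 / 0.507 = 1.367 d⁻¹.
Applying C = C₀e^(−kt): 6.110 × 0.7393 = 4.517 mg/L.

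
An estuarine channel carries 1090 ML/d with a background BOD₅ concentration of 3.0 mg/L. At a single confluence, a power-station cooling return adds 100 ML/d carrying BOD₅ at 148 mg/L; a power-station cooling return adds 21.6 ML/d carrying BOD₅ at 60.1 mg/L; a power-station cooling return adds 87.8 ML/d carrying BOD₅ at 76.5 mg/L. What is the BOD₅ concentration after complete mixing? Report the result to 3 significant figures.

After mixing, C = (1090·3.000 + 100.0·148.0 + 21.60·60.10 + 87.80·76.50) / 1299 = 26080/1299 = 20.07 mg/L.

20.1 mg/L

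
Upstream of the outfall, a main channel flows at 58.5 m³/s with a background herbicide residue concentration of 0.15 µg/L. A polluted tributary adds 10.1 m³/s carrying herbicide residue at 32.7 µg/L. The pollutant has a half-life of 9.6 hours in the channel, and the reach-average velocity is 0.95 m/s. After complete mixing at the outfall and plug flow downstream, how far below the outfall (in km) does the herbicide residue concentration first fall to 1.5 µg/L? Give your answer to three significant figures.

56.5 km

After mixing, C = (58.50·0.1500 + 10.10·32.70) / 68.60 = 339.0/68.60 = 4.942 µg/L.
Half-life 9.6 h → k = ln 2 / 9.6 = 0.07220 h⁻¹ = 1.733 d⁻¹.
Set 4.942·exp(−k·t) = 1.5 → t = ln(4.942/1.5)/k = 59450 s = 16.51 h.
Distance = v·t = 0.95·59450 = 56480 m = 56.48 km.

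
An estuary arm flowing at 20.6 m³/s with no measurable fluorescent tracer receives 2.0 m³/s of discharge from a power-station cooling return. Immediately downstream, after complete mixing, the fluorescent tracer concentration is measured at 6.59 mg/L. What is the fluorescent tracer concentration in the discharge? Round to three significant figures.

Mass balance: 20.60·0 + 2.000·Cₑ = 22.60·6.590
→ Cₑ = (22.60·6.590 − 20.60·0) / 2.000 = 74.47 mg/L.

74.5 mg/L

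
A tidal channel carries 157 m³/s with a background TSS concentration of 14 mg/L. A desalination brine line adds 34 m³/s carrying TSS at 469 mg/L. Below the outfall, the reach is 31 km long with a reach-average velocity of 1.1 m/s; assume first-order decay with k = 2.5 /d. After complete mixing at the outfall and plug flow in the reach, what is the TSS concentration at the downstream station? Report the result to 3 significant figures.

Mass balance: C = (157.0·14.00 + 34.00·469.0) / 191.0 = 18140/191.0 = 94.99 mg/L.
Travel time t = 31·1000 / 1.1 = 28180 s = 7.828 h.
Decay over the reach: 94.99·exp(−kt) = 94.99·0.4424 = 42.03 mg/L.

42.0 mg/L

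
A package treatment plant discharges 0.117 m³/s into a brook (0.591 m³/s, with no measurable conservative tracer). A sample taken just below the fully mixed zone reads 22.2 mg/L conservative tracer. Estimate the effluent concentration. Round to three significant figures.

134 mg/L

Mass balance: 0.5910·0 + 0.1170·Cₑ = 0.7080·22.20
→ Cₑ = (0.7080·22.20 − 0.5910·0) / 0.1170 = 134.3 mg/L.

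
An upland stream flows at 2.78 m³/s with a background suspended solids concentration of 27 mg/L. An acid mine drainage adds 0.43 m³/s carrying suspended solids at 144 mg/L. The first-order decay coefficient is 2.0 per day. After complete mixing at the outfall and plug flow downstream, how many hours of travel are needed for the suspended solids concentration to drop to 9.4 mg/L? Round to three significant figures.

Mass balance: C = (2.780·27.00 + 0.4300·144.0) / 3.210 = 137.0/3.210 = 42.67 mg/L.
42.67·exp(−k·t) = 9.4 → t = ln(42.67/9.4)/k = 65360 s = 18.15 h.

18.2 h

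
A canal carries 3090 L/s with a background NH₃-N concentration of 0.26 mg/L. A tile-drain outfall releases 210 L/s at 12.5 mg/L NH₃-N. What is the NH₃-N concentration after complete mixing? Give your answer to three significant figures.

1.04 mg/L

Mass balance: C = (3090·0.2600 + 210.0·12.50) / 3300 = 3428/3300 = 1.039 mg/L.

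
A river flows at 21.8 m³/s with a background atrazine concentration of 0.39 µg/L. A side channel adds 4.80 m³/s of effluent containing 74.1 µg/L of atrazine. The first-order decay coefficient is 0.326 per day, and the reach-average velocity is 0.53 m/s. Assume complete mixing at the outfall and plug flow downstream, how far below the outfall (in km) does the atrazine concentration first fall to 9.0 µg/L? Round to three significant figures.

58.9 km

Mixed concentration C = ΣQC/ΣQ = (21.80·0.3900 + 4.800·74.10) / 26.60 = 364.2/26.60 = 13.69 µg/L.
Set 13.69·exp(−k·t) = 9.0 → t = ln(13.69/9.0)/k = 111200 s = 30.88 h.
Distance = v·t = 0.53·111200 = 58930 m = 58.93 km.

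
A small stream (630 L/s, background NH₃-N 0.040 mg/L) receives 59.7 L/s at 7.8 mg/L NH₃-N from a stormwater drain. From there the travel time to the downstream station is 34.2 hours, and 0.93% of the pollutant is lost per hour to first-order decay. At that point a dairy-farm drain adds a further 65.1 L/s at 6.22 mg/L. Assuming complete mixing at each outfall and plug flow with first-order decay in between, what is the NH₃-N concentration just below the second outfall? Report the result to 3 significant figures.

Mixed concentration C = ΣQC/ΣQ = (630.0·0.04000 + 59.70·7.800) / 689.7 = 490.9/689.7 = 0.7117 mg/L; combined flow 689.7 L/s.
0.93%/h lost → k = −ln(1 − 0.0093) = 0.009344 h⁻¹.
First-order decay: C = 0.7117·exp(−k·t) = 0.7117·0.7265 = 0.5170 mg/L.
Second outfall: C = (689.7·0.5170 + 65.10·6.220)/754.8 = 1.009 mg/L.

1.01 mg/L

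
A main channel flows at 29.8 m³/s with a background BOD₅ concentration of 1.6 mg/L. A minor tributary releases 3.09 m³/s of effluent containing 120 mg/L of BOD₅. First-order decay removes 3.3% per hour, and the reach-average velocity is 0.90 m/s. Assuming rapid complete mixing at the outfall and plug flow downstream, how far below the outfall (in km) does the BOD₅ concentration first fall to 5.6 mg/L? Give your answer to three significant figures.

Mass balance: C = (29.80·1.600 + 3.090·120.0) / 32.89 = 418.5/32.89 = 12.72 mg/L.
3.3%/h lost → k = −ln(1 − 0.033) = 0.03356 h⁻¹.
Set 12.72·exp(−k·t) = 5.6 → t = ln(12.72/5.6)/k = 88040 s = 24.46 h.
Distance = v·t = 0.90·88040 = 79240 m = 79.24 km.

79.2 km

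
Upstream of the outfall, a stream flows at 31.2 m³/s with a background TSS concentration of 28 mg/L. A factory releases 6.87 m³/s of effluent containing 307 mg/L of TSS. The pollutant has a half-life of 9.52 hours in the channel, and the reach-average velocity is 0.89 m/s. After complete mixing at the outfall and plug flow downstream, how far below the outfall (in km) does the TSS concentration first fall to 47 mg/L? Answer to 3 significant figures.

Conservation of mass: C = (31.20·28.00 + 6.870·307.0) / 38.07 = 2983/38.07 = 78.35 mg/L.
Half-life 9.52 h → k = ln 2 / 9.52 = 0.07281 h⁻¹ = 1.747 d⁻¹.
Set 78.35·exp(−k·t) = 47 → t = ln(78.35/47)/k = 25270 s = 7.018 h.
Distance = v·t = 0.89·25270 = 22490 m = 22.49 km.

22.5 km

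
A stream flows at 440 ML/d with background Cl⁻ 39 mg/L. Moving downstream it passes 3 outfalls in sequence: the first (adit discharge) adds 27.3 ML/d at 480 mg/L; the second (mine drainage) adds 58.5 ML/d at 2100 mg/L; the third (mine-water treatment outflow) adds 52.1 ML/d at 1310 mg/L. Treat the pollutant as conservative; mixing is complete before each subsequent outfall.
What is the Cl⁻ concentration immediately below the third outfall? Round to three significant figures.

383 mg/L

After outfall 1: Q = 440.0 + 27.30 = 467.3 ML/d; C = (440.0·39.00 + 27.30·480.0)/467.3 = 64.76 mg/L.
After outfall 2: Q = 467.3 + 58.50 = 525.8 ML/d; C = (467.3·64.76 + 58.50·2100)/525.8 = 291.2 mg/L.
After outfall 3: Q = 525.8 + 52.10 = 577.9 ML/d; C = (525.8·291.2 + 52.10·1310)/577.9 = 383.1 mg/L.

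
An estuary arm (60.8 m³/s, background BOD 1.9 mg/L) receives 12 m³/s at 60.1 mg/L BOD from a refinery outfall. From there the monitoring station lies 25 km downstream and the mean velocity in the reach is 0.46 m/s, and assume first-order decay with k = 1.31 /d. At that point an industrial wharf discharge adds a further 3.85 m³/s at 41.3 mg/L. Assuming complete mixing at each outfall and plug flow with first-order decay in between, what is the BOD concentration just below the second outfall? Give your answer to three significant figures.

Mass balance: C = (60.80·1.900 + 12.00·60.10) / 72.80 = 836.7/72.80 = 11.49 mg/L; combined flow 72.80 m³/s.
Travel time t = 25·1000 / 0.46 = 54350 s = 15.10 h.
First-order decay: C = 11.49·exp(−k·t) = 11.49·0.4387 = 5.042 mg/L.
At the second outfall, C = (72.80·5.042 + 3.850·41.30) / (72.80 + 3.850) = 6.863 mg/L.

6.86 mg/L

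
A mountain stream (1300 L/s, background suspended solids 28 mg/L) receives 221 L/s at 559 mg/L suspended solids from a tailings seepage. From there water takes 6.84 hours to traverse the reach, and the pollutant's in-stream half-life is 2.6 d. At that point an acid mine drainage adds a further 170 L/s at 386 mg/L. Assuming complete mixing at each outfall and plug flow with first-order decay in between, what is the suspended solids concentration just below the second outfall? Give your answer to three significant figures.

Conservation of mass: C = (1300·28.00 + 221.0·559.0) / 1521 = 159900/1521 = 105.2 mg/L; combined flow 1521 L/s.
Half-life 2.6 d → k = ln 2 / 2.6 = 0.2666 d⁻¹.
Applying C = C₀e^(−kt): 105.2 × 0.9268 = 97.46 mg/L.
At the second outfall, C = (1521·97.46 + 170.0·386.0) / (1521 + 170.0) = 126.5 mg/L.

126 mg/L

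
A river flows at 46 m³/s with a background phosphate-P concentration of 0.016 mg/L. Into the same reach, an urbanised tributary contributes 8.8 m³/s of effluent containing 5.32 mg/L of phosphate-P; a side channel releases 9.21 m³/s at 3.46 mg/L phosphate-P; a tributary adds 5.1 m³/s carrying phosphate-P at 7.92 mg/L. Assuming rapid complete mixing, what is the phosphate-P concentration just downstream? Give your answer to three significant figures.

Mass balance: C = (46.00·0.01600 + 8.800·5.320 + 9.210·3.460 + 5.100·7.920) / 69.11 = 119.8/69.11 = 1.734 mg/L.

1.73 mg/L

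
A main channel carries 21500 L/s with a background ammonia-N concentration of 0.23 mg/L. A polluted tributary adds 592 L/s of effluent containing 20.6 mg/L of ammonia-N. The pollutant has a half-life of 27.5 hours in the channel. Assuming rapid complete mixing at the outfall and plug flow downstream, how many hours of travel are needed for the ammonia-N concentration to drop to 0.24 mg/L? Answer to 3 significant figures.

After mixing, C = (21500·0.2300 + 592.0·20.60) / 22090 = 17140/22090 = 0.7759 mg/L.
Half-life 27.5 h → k = ln 2 / 27.5 = 0.02521 h⁻¹ = 0.6049 d⁻¹.
0.7759·exp(−k·t) = 0.24 → t = ln(0.7759/0.24)/k = 167600 s = 46.55 h.

46.6 h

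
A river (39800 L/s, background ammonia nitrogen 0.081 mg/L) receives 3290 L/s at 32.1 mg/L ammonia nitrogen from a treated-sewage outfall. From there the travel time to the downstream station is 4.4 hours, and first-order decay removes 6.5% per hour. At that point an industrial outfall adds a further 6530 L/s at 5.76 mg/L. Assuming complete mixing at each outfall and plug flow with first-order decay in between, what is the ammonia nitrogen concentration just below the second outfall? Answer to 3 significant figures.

2.39 mg/L

Flow-weighted average: C = (39800·0.08100 + 3290·32.10) / 43090 = 108800/43090 = 2.526 mg/L; combined flow 43090 L/s.
6.5%/h lost → k = −ln(1 − 0.065) = 0.06721 h⁻¹.
First-order decay: C = 2.526·exp(−k·t) = 2.526·0.7440 = 1.879 mg/L.
At the second outfall, C = (43090·1.879 + 6530·5.760) / (43090 + 6530) = 2.390 mg/L.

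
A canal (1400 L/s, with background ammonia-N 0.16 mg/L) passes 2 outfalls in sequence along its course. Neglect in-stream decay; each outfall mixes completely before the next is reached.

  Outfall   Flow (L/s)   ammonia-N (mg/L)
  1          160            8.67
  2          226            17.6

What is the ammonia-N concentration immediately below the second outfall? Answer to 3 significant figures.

After outfall 1: Q = 1400 + 160.0 = 1560 L/s; C = (1400·0.1600 + 160.0·8.670)/1560 = 1.033 mg/L.
After outfall 2: Q = 1560 + 226.0 = 1786 L/s; C = (1560·1.033 + 226.0·17.60)/1786 = 3.129 mg/L.

3.13 mg/L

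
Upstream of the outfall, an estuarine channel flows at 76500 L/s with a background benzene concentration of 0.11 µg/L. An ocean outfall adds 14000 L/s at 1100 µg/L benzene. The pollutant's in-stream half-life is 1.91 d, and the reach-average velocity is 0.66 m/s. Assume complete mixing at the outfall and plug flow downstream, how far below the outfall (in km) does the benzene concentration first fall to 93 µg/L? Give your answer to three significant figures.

95.0 km

After mixing, C = (76500·0.1100 + 14000·1100) / 90500 = 15410000/90500 = 170.3 µg/L.
Half-life 1.91 d → k = ln 2 / 1.91 = 0.3629 d⁻¹.
Set 170.3·exp(−k·t) = 93 → t = ln(170.3/93)/k = 144000 s = 39.99 h.
Distance = v·t = 0.66·144000 = 95020 m = 95.02 km.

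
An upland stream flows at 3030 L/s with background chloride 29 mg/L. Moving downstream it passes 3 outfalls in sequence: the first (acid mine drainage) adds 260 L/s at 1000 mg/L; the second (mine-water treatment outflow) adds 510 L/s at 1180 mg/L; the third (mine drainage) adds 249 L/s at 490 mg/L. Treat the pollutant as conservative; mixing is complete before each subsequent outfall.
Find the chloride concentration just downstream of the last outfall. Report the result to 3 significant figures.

265 mg/L

After outfall 1: Q = 3030 + 260.0 = 3290 L/s; C = (3030·29.00 + 260.0·1000)/3290 = 105.7 mg/L.
After outfall 2: Q = 3290 + 510.0 = 3800 L/s; C = (3290·105.7 + 510.0·1180)/3800 = 249.9 mg/L.
After outfall 3: Q = 3800 + 249.0 = 4049 L/s; C = (3800·249.9 + 249.0·490.0)/4049 = 264.7 mg/L.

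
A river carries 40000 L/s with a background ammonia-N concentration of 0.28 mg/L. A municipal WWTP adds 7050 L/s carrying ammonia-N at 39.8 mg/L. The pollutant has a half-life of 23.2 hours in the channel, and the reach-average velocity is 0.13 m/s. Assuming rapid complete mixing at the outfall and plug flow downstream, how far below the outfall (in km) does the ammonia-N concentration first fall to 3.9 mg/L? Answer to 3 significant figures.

7.27 km

Mass balance: C = (40000·0.2800 + 7050·39.80) / 47050 = 291800/47050 = 6.202 mg/L.
Half-life 23.2 h → k = ln 2 / 23.2 = 0.02988 h⁻¹ = 0.7170 d⁻¹.
Set 6.202·exp(−k·t) = 3.9 → t = ln(6.202/3.9)/k = 55890 s = 15.53 h.
Distance = v·t = 0.13·55890 = 7266 m = 7.266 km.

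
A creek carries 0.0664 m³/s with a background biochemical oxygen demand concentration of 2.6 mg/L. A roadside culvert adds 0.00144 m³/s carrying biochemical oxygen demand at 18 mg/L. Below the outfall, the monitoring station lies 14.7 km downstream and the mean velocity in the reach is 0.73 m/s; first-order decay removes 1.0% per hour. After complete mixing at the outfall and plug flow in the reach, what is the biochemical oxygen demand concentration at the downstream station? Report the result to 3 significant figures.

2.77 mg/L

After mixing, C = (0.06640·2.600 + 0.001440·18.00) / 0.06784 = 0.1986/0.06784 = 2.927 mg/L.
Travel time t = 14.7·1000 / 0.73 = 20140 s = 5.594 h.
1.0%/h lost → k = −ln(1 − 0.01) = 0.01005 h⁻¹.
First-order decay: C = 2.927·exp(−k·t) = 2.927·0.9453 = 2.767 mg/L.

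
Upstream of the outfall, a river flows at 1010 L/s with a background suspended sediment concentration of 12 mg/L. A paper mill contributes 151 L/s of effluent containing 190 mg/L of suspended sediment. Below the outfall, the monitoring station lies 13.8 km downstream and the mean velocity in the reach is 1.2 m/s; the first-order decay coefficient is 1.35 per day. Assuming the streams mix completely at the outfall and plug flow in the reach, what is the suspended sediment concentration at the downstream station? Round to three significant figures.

29.4 mg/L

Flow-weighted average: C = (1010·12.00 + 151.0·190.0) / 1161 = 40810/1161 = 35.15 mg/L.
Travel time t = 13.8·1000 / 1.2 = 11500 s = 3.194 h.
Applying C = C₀e^(−kt): 35.15 × 0.8355 = 29.37 mg/L.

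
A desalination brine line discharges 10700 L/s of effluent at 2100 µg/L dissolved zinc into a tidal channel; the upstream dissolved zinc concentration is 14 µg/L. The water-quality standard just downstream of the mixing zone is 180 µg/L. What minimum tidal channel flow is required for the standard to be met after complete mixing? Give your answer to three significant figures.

Set C_mix = 180: (Q·14.00 + 10700·2100) / (Q + 10700) = 180
→ Q = 10700·(2100 − 180)/(180 − 14.00) = 123800 L/s.

124000 L/s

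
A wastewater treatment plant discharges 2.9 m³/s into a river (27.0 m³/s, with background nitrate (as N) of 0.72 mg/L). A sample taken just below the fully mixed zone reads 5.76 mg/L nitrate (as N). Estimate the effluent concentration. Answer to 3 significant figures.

Mass balance: 27.00·0.7200 + 2.900·Cₑ = 29.90·5.760
→ Cₑ = (29.90·5.760 − 27.00·0.7200) / 2.900 = 52.68 mg/L.

52.7 mg/L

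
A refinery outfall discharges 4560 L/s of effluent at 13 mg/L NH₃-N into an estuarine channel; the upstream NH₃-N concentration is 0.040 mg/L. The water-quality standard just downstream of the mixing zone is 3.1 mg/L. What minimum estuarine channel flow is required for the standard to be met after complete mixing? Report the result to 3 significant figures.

14800 L/s

Set C_mix = 3.1: (Q·0.04000 + 4560·13.00) / (Q + 4560) = 3.1
→ Q = 4560·(13.00 − 3.1)/(3.1 − 0.04000) = 14750 L/s.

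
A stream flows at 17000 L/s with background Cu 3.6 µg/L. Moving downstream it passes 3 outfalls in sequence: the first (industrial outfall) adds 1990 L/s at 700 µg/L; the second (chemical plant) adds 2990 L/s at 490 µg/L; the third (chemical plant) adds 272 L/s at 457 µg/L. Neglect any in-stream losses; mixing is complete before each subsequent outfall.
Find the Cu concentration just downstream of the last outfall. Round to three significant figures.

137 µg/L

Outfall 1: combined Q = 18990 L/s; C = (17000·3.600 + 1990·700.0)/18990 = 76.58 µg/L.
Outfall 2: combined Q = 21980 L/s; C = (18990·76.58 + 2990·490.0)/21980 = 132.8 µg/L.
Outfall 3: combined Q = 22250 L/s; C = (21980·132.8 + 272.0·457.0)/22250 = 136.8 µg/L.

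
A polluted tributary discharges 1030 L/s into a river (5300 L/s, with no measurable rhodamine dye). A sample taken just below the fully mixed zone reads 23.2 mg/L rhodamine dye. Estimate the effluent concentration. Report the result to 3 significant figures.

Mass balance: 5300·0 + 1030·Cₑ = 6330·23.20
→ Cₑ = (6330·23.20 − 5300·0) / 1030 = 142.6 mg/L.

143 mg/L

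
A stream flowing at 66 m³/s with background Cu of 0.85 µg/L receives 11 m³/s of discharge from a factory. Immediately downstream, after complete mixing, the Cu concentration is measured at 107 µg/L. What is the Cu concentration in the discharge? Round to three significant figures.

Mass balance: 66.00·0.8500 + 11.00·Cₑ = 77.00·107.0
→ Cₑ = (77.00·107.0 − 66.00·0.8500) / 11.00 = 743.9 µg/L.

744 µg/L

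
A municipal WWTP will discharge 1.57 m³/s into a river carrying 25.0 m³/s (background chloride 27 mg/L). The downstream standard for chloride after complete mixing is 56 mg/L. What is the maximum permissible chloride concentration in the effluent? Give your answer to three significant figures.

518 mg/L

At the limit, (Qr·Cr + Qe·Cₑ)/(Qr + Qe) = 56:
Cₑ = (26.57·56 − 25.00·27.00) / 1.570 = 517.8 mg/L.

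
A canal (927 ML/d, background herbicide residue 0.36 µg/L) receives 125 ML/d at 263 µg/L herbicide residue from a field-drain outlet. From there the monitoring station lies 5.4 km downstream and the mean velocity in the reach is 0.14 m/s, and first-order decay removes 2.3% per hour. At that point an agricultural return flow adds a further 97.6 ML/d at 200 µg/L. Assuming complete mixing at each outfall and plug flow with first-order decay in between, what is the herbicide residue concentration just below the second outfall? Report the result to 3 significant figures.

After mixing, C = (927.0·0.3600 + 125.0·263.0) / 1052 = 33210/1052 = 31.57 µg/L; combined flow 1052 ML/d.
Travel time t = 5.4·1000 / 0.14 = 38570 s = 10.71 h.
2.3%/h lost → k = −ln(1 − 0.023) = 0.02327 h⁻¹.
After decay, C = 31.57 × e^(−kt) = 31.57 × 0.7793 = 24.60 µg/L.
Second outfall: C = (1052·24.60 + 97.60·200.0)/1150 = 39.49 µg/L.

39.5 µg/L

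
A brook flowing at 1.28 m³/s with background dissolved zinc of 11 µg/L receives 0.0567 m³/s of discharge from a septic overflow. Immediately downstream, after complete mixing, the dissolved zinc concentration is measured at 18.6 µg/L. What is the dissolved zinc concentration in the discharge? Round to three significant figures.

Mass balance: 1.280·11.00 + 0.05670·Cₑ = 1.337·18.60
→ Cₑ = (1.337·18.60 − 1.280·11.00) / 0.05670 = 190.2 µg/L.

190 µg/L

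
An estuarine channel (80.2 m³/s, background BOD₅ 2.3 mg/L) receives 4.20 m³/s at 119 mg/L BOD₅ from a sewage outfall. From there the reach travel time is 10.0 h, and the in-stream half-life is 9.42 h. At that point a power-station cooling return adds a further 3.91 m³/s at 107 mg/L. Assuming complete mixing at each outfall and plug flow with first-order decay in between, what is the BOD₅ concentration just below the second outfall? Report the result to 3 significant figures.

8.45 mg/L

Flow-weighted average: C = (80.20·2.300 + 4.200·119.0) / 84.40 = 684.3/84.40 = 8.107 mg/L; combined flow 84.40 m³/s.
Half-life 9.42 h → k = ln 2 / 9.42 = 0.07358 h⁻¹ = 1.766 d⁻¹.
Applying C = C₀e^(−kt): 8.107 × 0.4791 = 3.884 mg/L.
Second outfall: C = (84.40·3.884 + 3.910·107.0)/88.31 = 8.450 mg/L.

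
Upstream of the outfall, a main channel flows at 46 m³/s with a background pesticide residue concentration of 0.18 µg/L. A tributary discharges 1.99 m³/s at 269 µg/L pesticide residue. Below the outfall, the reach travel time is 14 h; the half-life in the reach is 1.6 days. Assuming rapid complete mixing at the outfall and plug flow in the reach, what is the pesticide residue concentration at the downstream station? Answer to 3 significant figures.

Flow-weighted average: C = (46.00·0.1800 + 1.990·269.0) / 47.99 = 543.6/47.99 = 11.33 µg/L.
Half-life 1.6 d → k = ln 2 / 1.6 = 0.4332 d⁻¹.
Decay over the reach: 11.33·exp(−kt) = 11.33·0.7767 = 8.798 µg/L.

8.80 µg/L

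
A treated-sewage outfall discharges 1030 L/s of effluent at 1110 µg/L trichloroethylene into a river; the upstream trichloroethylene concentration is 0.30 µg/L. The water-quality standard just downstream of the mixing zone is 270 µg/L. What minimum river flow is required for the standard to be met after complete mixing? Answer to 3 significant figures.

3210 L/s

Set C_mix = 270: (Q·0.3000 + 1030·1110) / (Q + 1030) = 270
→ Q = 1030·(1110 − 270)/(270 − 0.3000) = 3208 L/s.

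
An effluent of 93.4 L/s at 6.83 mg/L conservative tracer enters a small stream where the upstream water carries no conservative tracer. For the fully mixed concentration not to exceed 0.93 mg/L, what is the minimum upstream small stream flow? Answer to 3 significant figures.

593 L/s

Set C_mix = 0.93: (Q·0 + 93.40·6.830) / (Q + 93.40) = 0.93
→ Q = 93.40·(6.830 − 0.93)/(0.93 − 0) = 592.5 L/s.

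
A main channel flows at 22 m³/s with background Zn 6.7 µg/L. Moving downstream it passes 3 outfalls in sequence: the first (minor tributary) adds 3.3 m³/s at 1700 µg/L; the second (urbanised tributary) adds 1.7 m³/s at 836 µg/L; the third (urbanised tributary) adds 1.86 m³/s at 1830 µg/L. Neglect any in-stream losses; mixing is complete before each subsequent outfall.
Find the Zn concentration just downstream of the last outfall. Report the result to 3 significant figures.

Below outfall 1: Q → 25.30 m³/s, C = (22.00·6.700 + 3.300·1700)/25.30 = 227.6 µg/L.
Below outfall 2: Q → 27.00 m³/s, C = (25.30·227.6 + 1.700·836.0)/27.00 = 265.9 µg/L.
Below outfall 3: Q → 28.86 m³/s, C = (27.00·265.9 + 1.860·1830)/28.86 = 366.7 µg/L.

367 µg/L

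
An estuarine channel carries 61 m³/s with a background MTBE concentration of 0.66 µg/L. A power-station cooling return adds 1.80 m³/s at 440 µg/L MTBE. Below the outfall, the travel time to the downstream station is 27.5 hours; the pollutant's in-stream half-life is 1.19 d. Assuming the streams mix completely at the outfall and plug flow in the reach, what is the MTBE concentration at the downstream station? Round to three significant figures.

Conservation of mass: C = (61.00·0.6600 + 1.800·440.0) / 62.80 = 832.3/62.80 = 13.25 µg/L.
Half-life 1.19 d → k = ln 2 / 1.19 = 0.5825 d⁻¹.
After decay, C = 13.25 × e^(−kt) = 13.25 × 0.5130 = 6.799 µg/L.

6.80 µg/L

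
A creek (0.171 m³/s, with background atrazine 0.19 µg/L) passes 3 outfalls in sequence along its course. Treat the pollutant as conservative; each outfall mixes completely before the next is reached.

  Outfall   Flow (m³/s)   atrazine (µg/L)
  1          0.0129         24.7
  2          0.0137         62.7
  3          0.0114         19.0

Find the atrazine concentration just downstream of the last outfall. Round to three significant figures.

6.83 µg/L

Below outfall 1: Q → 0.1839 m³/s, C = (0.1710·0.1900 + 0.01290·24.70)/0.1839 = 1.909 µg/L.
Below outfall 2: Q → 0.1976 m³/s, C = (0.1839·1.909 + 0.01370·62.70)/0.1976 = 6.124 µg/L.
Below outfall 3: Q → 0.2090 m³/s, C = (0.1976·6.124 + 0.01140·19.00)/0.2090 = 6.826 µg/L.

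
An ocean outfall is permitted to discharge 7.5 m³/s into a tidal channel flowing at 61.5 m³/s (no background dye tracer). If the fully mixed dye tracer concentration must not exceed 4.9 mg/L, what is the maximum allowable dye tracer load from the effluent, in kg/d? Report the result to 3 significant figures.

29200 kg/d

Mass balance at the limit: 61.50·0 + 7.500·Cₑ = 69.00·4.9 → Cₑ = 45.08 mg/L.
Load = 7.500 m³/s × 45.08 g/m³ × 86 400 s/d = 29210 kg/d.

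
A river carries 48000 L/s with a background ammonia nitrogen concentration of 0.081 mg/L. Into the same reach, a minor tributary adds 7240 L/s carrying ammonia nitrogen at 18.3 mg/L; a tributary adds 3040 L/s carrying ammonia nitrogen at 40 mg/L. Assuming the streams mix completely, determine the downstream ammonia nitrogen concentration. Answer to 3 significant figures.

4.43 mg/L

Flow-weighted average: C = (48000·0.08100 + 7240·18.30 + 3040·40.00) / 58280 = 258000/58280 = 4.427 mg/L.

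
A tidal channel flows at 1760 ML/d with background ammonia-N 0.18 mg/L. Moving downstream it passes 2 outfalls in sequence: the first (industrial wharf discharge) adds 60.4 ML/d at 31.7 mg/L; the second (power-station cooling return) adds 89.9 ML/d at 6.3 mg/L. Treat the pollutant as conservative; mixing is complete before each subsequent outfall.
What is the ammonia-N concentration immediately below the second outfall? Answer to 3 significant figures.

After outfall 1: Q = 1760 + 60.40 = 1820 ML/d; C = (1760·0.1800 + 60.40·31.70)/1820 = 1.226 mg/L.
After outfall 2: Q = 1820 + 89.90 = 1910 ML/d; C = (1820·1.226 + 89.90·6.300)/1910 = 1.465 mg/L.

1.46 mg/L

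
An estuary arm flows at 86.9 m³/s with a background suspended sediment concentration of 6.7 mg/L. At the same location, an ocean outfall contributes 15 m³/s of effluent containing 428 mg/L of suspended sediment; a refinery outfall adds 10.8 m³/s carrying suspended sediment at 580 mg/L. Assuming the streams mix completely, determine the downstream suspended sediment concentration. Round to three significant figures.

118 mg/L

Mixed concentration C = ΣQC/ΣQ = (86.90·6.700 + 15.00·428.0 + 10.80·580.0) / 112.7 = 13270/112.7 = 117.7 mg/L.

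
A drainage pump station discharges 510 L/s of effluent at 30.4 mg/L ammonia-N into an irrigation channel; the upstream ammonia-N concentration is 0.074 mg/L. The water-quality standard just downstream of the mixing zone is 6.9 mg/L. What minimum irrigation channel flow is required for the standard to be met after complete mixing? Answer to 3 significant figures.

1760 L/s

Set C_mix = 6.9: (Q·0.07400 + 510.0·30.40) / (Q + 510.0) = 6.9
→ Q = 510.0·(30.40 − 6.9)/(6.9 − 0.07400) = 1756 L/s.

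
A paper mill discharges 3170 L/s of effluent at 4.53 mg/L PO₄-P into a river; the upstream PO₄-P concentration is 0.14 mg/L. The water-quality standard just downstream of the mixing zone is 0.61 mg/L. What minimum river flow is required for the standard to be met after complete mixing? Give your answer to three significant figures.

Set C_mix = 0.61: (Q·0.1400 + 3170·4.530) / (Q + 3170) = 0.61
→ Q = 3170·(4.530 − 0.61)/(0.61 − 0.1400) = 26440 L/s.

26400 L/s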